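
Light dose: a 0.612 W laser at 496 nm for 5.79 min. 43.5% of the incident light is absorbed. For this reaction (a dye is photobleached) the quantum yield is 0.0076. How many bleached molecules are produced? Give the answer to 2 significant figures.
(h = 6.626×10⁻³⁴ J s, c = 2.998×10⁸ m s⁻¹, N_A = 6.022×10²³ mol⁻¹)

Photon energy at 496 nm: hc/λ = (6.626×10⁻³⁴)(2.998×10⁸)/(496×10⁻⁹) = 4.005×10⁻¹⁹ J.
Energy delivered: (0.612 W)(347.4 s) = 212.6 J.
Photons incident: 212.6 / 4.005×10⁻¹⁹ = 5.308×10²⁰, i.e. 5.308×10²⁰/6.022×10²³ = 8.814×10⁻⁴ mol.
Photons absorbed: 0.435 × 8.814×10⁻⁴ = 3.834×10⁻⁴ mol.
Product: Φ × n_abs = 0.0076 × 3.834×10⁻⁴ = 2.914×10⁻⁶ mol.
As a count: 2.914×10⁻⁶ × 6.022×10²³ = 1.8×10¹⁸.

1.8×10¹⁸ bleached molecules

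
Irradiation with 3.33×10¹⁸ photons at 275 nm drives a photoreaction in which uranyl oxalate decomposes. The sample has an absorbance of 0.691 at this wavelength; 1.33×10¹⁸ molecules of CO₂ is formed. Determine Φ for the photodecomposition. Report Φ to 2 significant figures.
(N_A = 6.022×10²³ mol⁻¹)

Φ = 0.50

Product: 1.33×10¹⁸ / 6.022×10²³ = 2.209×10⁻⁶ mol.
Moles of photons: 3.33×10¹⁸ / 6.022×10²³ = 5.530×10⁻⁶ mol.
Fraction absorbed: 1 − 10^(−0.691) = 0.7963.
Photons absorbed: 0.7963 × 5.530×10⁻⁶ = 4.404×10⁻⁶ mol.
Φ = 2.209×10⁻⁶ mol / 4.404×10⁻⁶ mol photons = 0.50.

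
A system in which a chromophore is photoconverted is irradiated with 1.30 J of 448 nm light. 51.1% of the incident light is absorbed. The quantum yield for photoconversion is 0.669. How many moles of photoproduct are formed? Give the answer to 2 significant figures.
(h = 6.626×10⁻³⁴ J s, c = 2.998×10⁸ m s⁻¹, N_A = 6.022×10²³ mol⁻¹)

Photon energy at 448 nm: hc/λ = (6.626×10⁻³⁴)(2.998×10⁸)/(448×10⁻⁹) = 4.434×10⁻¹⁹ J.
Photons incident: 1.30 / 4.434×10⁻¹⁹ = 2.932×10¹⁸, i.e. 2.932×10¹⁸/6.022×10²³ = 4.869×10⁻⁶ mol.
Photons absorbed: 0.511 × 4.869×10⁻⁶ = 2.488×10⁻⁶ mol.
Product: Φ × n_abs = 0.669 × 2.488×10⁻⁶ = 1.664×10⁻⁶ mol.

1.7×10⁻⁶ mol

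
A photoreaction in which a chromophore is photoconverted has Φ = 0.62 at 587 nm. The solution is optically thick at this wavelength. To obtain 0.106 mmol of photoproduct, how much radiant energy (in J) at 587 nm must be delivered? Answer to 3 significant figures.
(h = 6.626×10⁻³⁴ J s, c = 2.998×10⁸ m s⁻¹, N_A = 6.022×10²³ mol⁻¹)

Product: 0.106 mmol = 1.06×10⁻⁴ mol.
Photons that must be absorbed: 1.06×10⁻⁴ / 0.62 = 1.710×10⁻⁴ mol.
Photon energy: hc/λ = 3.384×10⁻¹⁹ J; per mole, 2.038×10⁵ J mol⁻¹.
Energy required: 1.710×10⁻⁴ × 2.038×10⁵ = 34.8 J.

34.8 J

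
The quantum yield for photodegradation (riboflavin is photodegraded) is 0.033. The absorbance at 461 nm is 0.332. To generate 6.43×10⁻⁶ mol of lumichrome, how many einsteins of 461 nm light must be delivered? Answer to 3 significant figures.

Photons that must be absorbed: 6.43×10⁻⁶ / 0.033 = 1.948×10⁻⁴ mol.
Fraction absorbed: 1 − 10^(−0.332) = 0.5344.
Incident photons needed: 1.948×10⁻⁴ / 0.5344 = 3.645×10⁻⁴ mol.

3.65×10⁻⁴ einstein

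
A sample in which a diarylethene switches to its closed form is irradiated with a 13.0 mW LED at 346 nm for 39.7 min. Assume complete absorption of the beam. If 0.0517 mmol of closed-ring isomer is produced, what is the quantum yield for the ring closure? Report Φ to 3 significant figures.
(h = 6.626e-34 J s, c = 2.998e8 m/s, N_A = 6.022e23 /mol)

Φ = 0.577

Product: 0.0517 mmol = 5.17e-5 mol.
Photon energy at 346 nm: hc/λ = (6.626e-34)(2.998e8)/(346e-9) = 5.741e-19 J.
Energy delivered: (13.0 mW)(2382 s) = 30.97 J.
Photons incident: 30.97 / 5.741e-19 = 5.395e19, i.e. 5.395e19/6.022e23 = 8.959e-5 mol.
Φ = 5.17e-5 mol / 8.959e-5 mol photons = 0.577.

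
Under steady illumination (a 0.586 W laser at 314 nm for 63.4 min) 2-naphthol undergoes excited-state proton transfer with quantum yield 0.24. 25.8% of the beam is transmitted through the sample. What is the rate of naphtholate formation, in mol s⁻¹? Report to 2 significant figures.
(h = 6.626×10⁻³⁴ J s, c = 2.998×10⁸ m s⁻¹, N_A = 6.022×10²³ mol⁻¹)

2.7×10⁻⁷ mol s⁻¹

Photon energy at 314 nm: hc/λ = (6.626×10⁻³⁴)(2.998×10⁸)/(314×10⁻⁹) = 6.326×10⁻¹⁹ J.
Energy delivered: (0.586 W)(3804 s) = 2229 J.
Photons incident: 2229 / 6.326×10⁻¹⁹ = 3.524×10²¹, i.e. 3.524×10²¹/6.022×10²³ = 0.005852 mol.
Fraction absorbed: 1 − 25.8/100 = 0.7420.
Photons absorbed: 0.7420 × 0.005852 = 0.004342 mol.
Product formed: 0.24 × 0.004342 = 0.001042 mol.
Rate: 0.001042 / 3804 s = 2.7×10⁻⁷ mol s⁻¹.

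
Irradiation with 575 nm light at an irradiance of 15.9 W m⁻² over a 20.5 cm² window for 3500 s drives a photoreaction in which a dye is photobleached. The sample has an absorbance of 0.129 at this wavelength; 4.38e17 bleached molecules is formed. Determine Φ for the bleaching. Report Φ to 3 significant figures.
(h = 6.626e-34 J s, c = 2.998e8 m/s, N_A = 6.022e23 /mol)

Φ = 0.00516

Product: 4.38e17 / 6.022e23 = 7.273e-7 mol.
Photon energy at 575 nm: hc/λ = (6.626e-34)(2.998e8)/(575e-9) = 3.455e-19 J.
Energy delivered: (15.9 W m⁻²)(20.5e-4 m²)(3500 s) = 114.1 J.
Photons incident: 114.1 / 3.455e-19 = 3.302e20, i.e. 3.302e20/6.022e23 = 5.483e-4 mol.
Fraction absorbed: 1 − 10^(−0.129) = 0.2570.
Photons absorbed: 0.2570 × 5.483e-4 = 1.409e-4 mol.
Φ = 7.273e-7 mol / 1.409e-4 mol photons = 0.00516.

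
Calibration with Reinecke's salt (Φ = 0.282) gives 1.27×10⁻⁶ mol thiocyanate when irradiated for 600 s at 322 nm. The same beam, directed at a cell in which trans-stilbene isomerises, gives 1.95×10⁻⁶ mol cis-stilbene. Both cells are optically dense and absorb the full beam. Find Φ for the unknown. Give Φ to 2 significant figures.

Photons absorbed by the actinometer: 1.27×10⁻⁶ / 0.282 = 4.504×10⁻⁶ mol.
Φ(unknown) = 1.95×10⁻⁶ / 4.504×10⁻⁶ = 0.43.

Φ = 0.43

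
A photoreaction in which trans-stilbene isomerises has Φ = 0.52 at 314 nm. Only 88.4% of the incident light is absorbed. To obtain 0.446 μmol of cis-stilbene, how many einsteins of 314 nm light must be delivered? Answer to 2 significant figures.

9.7×10⁻⁷ einstein

Product: 0.446 μmol = 4.46×10⁻⁷ mol.
Photons that must be absorbed: 4.46×10⁻⁷ / 0.52 = 8.577×10⁻⁷ mol.
Incident photons needed: 8.577×10⁻⁷ / 0.884 = 9.702×10⁻⁷ mol.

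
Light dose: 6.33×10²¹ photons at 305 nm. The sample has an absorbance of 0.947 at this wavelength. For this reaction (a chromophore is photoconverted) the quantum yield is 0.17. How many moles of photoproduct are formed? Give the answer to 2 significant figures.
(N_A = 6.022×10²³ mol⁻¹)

Moles of photons: 6.33×10²¹ / 6.022×10²³ = 0.01051 mol.
Fraction absorbed: 1 − 10^(−0.947) = 0.8870.
Photons absorbed: 0.8870 × 0.01051 = 0.009322 mol.
Product: Φ × n_abs = 0.17 × 0.009322 = 0.001585 mol.

0.0016 mol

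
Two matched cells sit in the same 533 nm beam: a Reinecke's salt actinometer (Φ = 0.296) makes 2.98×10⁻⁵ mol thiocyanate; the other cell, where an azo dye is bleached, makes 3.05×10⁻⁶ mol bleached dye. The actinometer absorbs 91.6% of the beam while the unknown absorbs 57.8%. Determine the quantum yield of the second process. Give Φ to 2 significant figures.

Φ = 0.048

Photons absorbed by the actinometer: 2.98×10⁻⁵ / 0.296 = 1.007×10⁻⁴ mol.
Incident flux: 1.007×10⁻⁴ / 0.916 = 1.099×10⁻⁴ einstein.
Absorbed by unknown: 0.578 × 1.099×10⁻⁴ = 6.352×10⁻⁵ mol.
Φ(unknown) = 3.05×10⁻⁶ / 6.352×10⁻⁵ = 0.048.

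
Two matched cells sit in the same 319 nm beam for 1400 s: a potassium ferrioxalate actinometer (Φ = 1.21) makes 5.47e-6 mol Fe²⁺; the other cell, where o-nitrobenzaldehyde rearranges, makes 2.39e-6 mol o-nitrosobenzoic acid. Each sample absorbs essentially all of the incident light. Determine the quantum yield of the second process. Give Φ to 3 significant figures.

Φ = 0.529

Photons absorbed by the actinometer: 5.47e-6 / 1.21 = 4.521e-6 mol.
Φ(unknown) = 2.39e-6 / 4.521e-6 = 0.529.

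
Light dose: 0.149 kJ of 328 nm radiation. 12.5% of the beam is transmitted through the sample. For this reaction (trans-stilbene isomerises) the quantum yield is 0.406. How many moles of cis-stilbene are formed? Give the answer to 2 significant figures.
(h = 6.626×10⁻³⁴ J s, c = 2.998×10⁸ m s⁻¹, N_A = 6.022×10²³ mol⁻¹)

1.5×10⁻⁴ mol

Photon energy at 328 nm: hc/λ = (6.626×10⁻³⁴)(2.998×10⁸)/(328×10⁻⁹) = 6.056×10⁻¹⁹ J.
Incident energy: 0.149 kJ = 149 J.
Photons incident: 149 / 6.056×10⁻¹⁹ = 2.460×10²⁰, i.e. 2.460×10²⁰/6.022×10²³ = 4.085×10⁻⁴ mol.
Fraction absorbed: 1 − 12.5/100 = 0.8750.
Photons absorbed: 0.8750 × 4.085×10⁻⁴ = 3.574×10⁻⁴ mol.
Product: Φ × n_abs = 0.406 × 3.574×10⁻⁴ = 1.451×10⁻⁴ mol.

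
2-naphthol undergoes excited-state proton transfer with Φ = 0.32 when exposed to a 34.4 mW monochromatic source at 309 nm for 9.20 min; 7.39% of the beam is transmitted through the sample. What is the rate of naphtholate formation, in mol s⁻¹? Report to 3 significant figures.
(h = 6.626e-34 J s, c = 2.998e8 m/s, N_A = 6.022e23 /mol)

2.63e-8 mol s⁻¹

Photon energy at 309 nm: hc/λ = (6.626e-34)(2.998e8)/(309e-9) = 6.429e-19 J.
Energy delivered: (34.4 mW)(552 s) = 18.99 J.
Photons incident: 18.99 / 6.429e-19 = 2.954e19, i.e. 2.954e19/6.022e23 = 4.905e-5 mol.
Fraction absorbed: 1 − 7.39/100 = 0.9261.
Photons absorbed: 0.9261 × 4.905e-5 = 4.543e-5 mol.
Product formed: 0.32 × 4.543e-5 = 1.454e-5 mol.
Rate: 1.454e-5 / 552 s = 2.63e-8 mol s⁻¹.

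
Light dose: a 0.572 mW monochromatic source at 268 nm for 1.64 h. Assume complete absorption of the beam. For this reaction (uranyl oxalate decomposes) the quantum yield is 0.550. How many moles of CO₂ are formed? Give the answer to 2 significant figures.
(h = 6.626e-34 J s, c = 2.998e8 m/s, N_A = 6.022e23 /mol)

4.2e-6 mol

Photon energy at 268 nm: hc/λ = (6.626e-34)(2.998e8)/(268e-9) = 7.412e-19 J.
Energy delivered: (0.572 mW)(5904 s) = 3.377 J.
Photons incident: 3.377 / 7.412e-19 = 4.556e18, i.e. 4.556e18/6.022e23 = 7.566e-6 mol.
Product: Φ × n_abs = 0.550 × 7.566e-6 = 4.161e-6 mol.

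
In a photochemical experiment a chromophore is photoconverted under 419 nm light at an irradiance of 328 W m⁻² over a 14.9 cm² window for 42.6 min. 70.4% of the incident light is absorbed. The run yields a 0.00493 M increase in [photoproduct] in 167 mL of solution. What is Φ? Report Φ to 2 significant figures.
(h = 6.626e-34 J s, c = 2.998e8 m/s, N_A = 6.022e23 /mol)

Φ = 0.27

Product: (0.00493 M)(0.167 L) = 8.233e-4 mol.
Photon energy at 419 nm: hc/λ = (6.626e-34)(2.998e8)/(419e-9) = 4.741e-19 J.
Energy delivered: (328 W m⁻²)(14.9e-4 m²)(2556 s) = 1249 J.
Photons incident: 1249 / 4.741e-19 = 2.634e21, i.e. 2.634e21/6.022e23 = 0.004374 mol.
Photons absorbed: 0.704 × 0.004374 = 0.003079 mol.
Φ = 8.233e-4 mol / 0.003079 mol photons = 0.27.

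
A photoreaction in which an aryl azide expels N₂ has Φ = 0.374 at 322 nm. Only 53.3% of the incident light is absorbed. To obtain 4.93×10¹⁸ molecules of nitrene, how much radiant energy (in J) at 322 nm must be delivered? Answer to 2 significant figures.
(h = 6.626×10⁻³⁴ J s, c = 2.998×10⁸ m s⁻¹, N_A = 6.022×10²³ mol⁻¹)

Product: 4.93×10¹⁸ / 6.022×10²³ = 8.187×10⁻⁶ mol.
Photons that must be absorbed: 8.187×10⁻⁶ / 0.374 = 2.189×10⁻⁵ mol.
Incident photons needed: 2.189×10⁻⁵ / 0.533 = 4.107×10⁻⁵ mol.
Photon energy: hc/λ = 6.169×10⁻¹⁹ J; per mole, 3.715×10⁵ J mol⁻¹.
Energy required: 4.107×10⁻⁵ × 3.715×10⁵ = 15 J.

15 J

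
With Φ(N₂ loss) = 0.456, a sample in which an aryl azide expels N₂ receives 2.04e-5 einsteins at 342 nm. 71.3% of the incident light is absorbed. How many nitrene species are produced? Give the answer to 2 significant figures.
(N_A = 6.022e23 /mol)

Photons absorbed: 0.713 × 2.04e-5 = 1.455e-5 mol.
Product: Φ × n_abs = 0.456 × 1.455e-5 = 6.635e-6 mol.
As a count: 6.635e-6 × 6.022e23 = 4.0e18.

4.0e18 species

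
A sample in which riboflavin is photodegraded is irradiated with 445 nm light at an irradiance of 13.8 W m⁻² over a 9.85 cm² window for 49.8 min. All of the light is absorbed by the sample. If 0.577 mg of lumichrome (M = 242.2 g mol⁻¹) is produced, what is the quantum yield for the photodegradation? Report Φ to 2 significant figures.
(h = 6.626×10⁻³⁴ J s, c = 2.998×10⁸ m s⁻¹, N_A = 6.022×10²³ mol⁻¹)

Product: 0.577 mg / 242.2 g mol⁻¹ = 2.382×10⁻⁶ mol.
Photon energy at 445 nm: hc/λ = (6.626×10⁻³⁴)(2.998×10⁸)/(445×10⁻⁹) = 4.464×10⁻¹⁹ J.
Energy delivered: (13.8 W m⁻²)(9.85×10⁻⁴ m²)(2988 s) = 40.62 J.
Photons incident: 40.62 / 4.464×10⁻¹⁹ = 9.099×10¹⁹, i.e. 9.099×10¹⁹/6.022×10²³ = 1.511×10⁻⁴ mol.
Φ = 2.382×10⁻⁶ mol / 1.511×10⁻⁴ mol photons = 0.016.

Φ = 0.016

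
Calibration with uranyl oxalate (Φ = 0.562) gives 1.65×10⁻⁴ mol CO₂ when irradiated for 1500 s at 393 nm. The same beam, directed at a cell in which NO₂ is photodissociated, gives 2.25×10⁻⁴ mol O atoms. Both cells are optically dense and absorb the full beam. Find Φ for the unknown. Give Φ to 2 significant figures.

Photons absorbed by the actinometer: 1.65×10⁻⁴ / 0.562 = 2.936×10⁻⁴ mol.
Φ(unknown) = 2.25×10⁻⁴ / 2.936×10⁻⁴ = 0.77.

Φ = 0.77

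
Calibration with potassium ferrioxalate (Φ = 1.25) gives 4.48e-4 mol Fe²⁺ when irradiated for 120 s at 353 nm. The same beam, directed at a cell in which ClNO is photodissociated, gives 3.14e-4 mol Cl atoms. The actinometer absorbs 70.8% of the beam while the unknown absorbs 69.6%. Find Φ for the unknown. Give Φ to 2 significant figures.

Φ = 0.89

Photons absorbed by the actinometer: 4.48e-4 / 1.25 = 3.584e-4 mol.
Incident flux: 3.584e-4 / 0.708 = 5.062e-4 einstein.
Absorbed by unknown: 0.696 × 5.062e-4 = 3.523e-4 mol.
Φ(unknown) = 3.14e-4 / 3.523e-4 = 0.89.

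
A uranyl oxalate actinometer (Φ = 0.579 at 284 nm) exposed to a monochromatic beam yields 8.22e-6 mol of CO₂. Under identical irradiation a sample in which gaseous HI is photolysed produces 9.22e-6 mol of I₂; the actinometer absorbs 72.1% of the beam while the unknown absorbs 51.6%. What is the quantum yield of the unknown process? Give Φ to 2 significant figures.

Φ = 0.91

Photons absorbed by the actinometer: 8.22e-6 / 0.579 = 1.420e-5 mol.
Incident flux: 1.420e-5 / 0.721 = 1.969e-5 einstein.
Absorbed by unknown: 0.516 × 1.969e-5 = 1.016e-5 mol.
Φ(unknown) = 9.22e-6 / 1.016e-5 = 0.91.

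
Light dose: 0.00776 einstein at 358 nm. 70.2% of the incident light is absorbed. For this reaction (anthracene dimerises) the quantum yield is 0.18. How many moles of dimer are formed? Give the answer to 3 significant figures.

9.81e-4 mol

Photons absorbed: 0.702 × 0.00776 = 0.005448 mol.
Product: Φ × n_abs = 0.18 × 0.005448 = 9.806e-4 mol.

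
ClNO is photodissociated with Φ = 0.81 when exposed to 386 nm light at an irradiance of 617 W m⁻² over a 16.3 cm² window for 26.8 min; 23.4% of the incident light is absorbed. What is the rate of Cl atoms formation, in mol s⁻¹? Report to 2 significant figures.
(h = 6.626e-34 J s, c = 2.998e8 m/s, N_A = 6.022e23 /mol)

Photon energy at 386 nm: hc/λ = (6.626e-34)(2.998e8)/(386e-9) = 5.146e-19 J.
Energy delivered: (617 W m⁻²)(16.3e-4 m²)(1608 s) = 1617 J.
Photons incident: 1617 / 5.146e-19 = 3.142e21, i.e. 3.142e21/6.022e23 = 0.005218 mol.
Photons absorbed: 0.234 × 0.005218 = 0.001221 mol.
Product formed: 0.81 × 0.001221 = 9.890e-4 mol.
Rate: 9.890e-4 / 1608 s = 6.2e-7 mol s⁻¹.

6.2e-7 mol s⁻¹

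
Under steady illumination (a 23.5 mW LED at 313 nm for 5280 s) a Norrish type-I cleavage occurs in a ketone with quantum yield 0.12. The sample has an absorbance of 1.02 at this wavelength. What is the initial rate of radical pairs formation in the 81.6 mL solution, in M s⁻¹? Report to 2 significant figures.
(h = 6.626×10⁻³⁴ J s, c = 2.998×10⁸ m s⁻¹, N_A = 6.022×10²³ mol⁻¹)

Photon energy at 313 nm: hc/λ = (6.626×10⁻³⁴)(2.998×10⁸)/(313×10⁻⁹) = 6.347×10⁻¹⁹ J.
Energy delivered: (23.5 mW)(5280 s) = 124.1 J.
Photons incident: 124.1 / 6.347×10⁻¹⁹ = 1.955×10²⁰, i.e. 1.955×10²⁰/6.022×10²³ = 3.246×10⁻⁴ mol.
Fraction absorbed: 1 − 10^(−1.02) = 0.9045.
Photons absorbed: 0.9045 × 3.246×10⁻⁴ = 2.936×10⁻⁴ mol.
Product formed: 0.12 × 2.936×10⁻⁴ = 3.523×10⁻⁵ mol.
Rate: 3.523×10⁻⁵ mol / (5280 s × 0.0816 L) = 8.2×10⁻⁸ M s⁻¹.

8.2×10⁻⁸ M s⁻¹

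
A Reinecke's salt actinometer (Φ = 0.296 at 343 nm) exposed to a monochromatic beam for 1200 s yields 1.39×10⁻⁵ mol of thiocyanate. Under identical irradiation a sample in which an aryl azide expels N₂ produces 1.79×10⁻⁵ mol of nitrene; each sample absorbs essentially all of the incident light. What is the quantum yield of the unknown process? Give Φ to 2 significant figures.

Photons absorbed by the actinometer: 1.39×10⁻⁵ / 0.296 = 4.696×10⁻⁵ mol.
Φ(unknown) = 1.79×10⁻⁵ / 4.696×10⁻⁵ = 0.38.

Φ = 0.38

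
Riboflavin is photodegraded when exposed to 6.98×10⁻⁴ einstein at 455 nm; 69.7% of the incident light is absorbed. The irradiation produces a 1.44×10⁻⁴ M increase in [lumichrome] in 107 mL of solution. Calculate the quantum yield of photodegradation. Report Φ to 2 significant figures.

Product: (1.44×10⁻⁴ M)(0.107 L) = 1.541×10⁻⁵ mol.
Photons absorbed: 0.697 × 6.98×10⁻⁴ = 4.865×10⁻⁴ mol.
Φ = 1.541×10⁻⁵ mol / 4.865×10⁻⁴ mol photons = 0.032.

Φ = 0.032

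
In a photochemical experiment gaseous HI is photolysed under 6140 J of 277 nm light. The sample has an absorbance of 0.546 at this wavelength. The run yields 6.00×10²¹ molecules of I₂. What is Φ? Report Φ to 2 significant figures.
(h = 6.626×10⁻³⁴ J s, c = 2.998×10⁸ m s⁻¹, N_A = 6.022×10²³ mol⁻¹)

Φ = 0.98

Product: 6.00×10²¹ / 6.022×10²³ = 0.009963 mol.
Photon energy at 277 nm: hc/λ = (6.626×10⁻³⁴)(2.998×10⁸)/(277×10⁻⁹) = 7.171×10⁻¹⁹ J.
Photons incident: 6140 / 7.171×10⁻¹⁹ = 8.562×10²¹, i.e. 8.562×10²¹/6.022×10²³ = 0.01422 mol.
Fraction absorbed: 1 − 10^(−0.546) = 0.7156.
Photons absorbed: 0.7156 × 0.01422 = 0.01018 mol.
Φ = 0.009963 mol / 0.01018 mol photons = 0.98.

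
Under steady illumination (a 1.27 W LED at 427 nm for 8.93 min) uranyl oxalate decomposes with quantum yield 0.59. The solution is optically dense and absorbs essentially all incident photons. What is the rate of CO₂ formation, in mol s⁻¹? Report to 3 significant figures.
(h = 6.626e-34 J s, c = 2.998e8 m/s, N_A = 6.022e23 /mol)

Photon energy at 427 nm: hc/λ = (6.626e-34)(2.998e8)/(427e-9) = 4.652e-19 J.
Energy delivered: (1.27 W)(535.8 s) = 680.5 J.
Photons incident: 680.5 / 4.652e-19 = 1.463e21, i.e. 1.463e21/6.022e23 = 0.002429 mol.
Product formed: 0.59 × 0.002429 = 0.001433 mol.
Rate: 0.001433 / 535.8 s = 2.67e-6 mol s⁻¹.

2.67e-6 mol s⁻¹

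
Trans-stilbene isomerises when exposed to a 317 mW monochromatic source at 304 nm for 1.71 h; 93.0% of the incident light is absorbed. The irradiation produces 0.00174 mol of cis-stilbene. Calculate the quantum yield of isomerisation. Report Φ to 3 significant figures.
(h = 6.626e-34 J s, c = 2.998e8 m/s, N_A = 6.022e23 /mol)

Φ = 0.377

Photon energy at 304 nm: hc/λ = (6.626e-34)(2.998e8)/(304e-9) = 6.534e-19 J.
Energy delivered: (317 mW)(6156 s) = 1951 J.
Photons incident: 1951 / 6.534e-19 = 2.986e21, i.e. 2.986e21/6.022e23 = 0.004958 mol.
Photons absorbed: 0.930 × 0.004958 = 0.004611 mol.
Φ = 0.00174 mol / 0.004611 mol photons = 0.377.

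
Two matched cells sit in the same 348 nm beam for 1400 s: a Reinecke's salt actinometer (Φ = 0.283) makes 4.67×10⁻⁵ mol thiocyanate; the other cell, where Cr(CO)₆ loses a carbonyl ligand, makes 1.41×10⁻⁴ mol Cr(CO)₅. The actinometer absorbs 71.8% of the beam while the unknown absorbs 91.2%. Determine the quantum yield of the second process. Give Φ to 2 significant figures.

Φ = 0.67

Photons absorbed by the actinometer: 4.67×10⁻⁵ / 0.283 = 1.650×10⁻⁴ mol.
Incident flux: 1.650×10⁻⁴ / 0.718 = 2.298×10⁻⁴ einstein.
Absorbed by unknown: 0.912 × 2.298×10⁻⁴ = 2.096×10⁻⁴ mol.
Φ(unknown) = 1.41×10⁻⁴ / 2.096×10⁻⁴ = 0.67.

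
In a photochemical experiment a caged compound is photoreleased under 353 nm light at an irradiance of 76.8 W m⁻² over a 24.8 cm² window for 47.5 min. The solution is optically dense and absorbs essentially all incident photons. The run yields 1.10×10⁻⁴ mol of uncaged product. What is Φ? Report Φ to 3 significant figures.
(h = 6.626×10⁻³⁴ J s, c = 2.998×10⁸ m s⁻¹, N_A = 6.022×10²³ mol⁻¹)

Φ = 0.0687

Photon energy at 353 nm: hc/λ = (6.626×10⁻³⁴)(2.998×10⁸)/(353×10⁻⁹) = 5.627×10⁻¹⁹ J.
Energy delivered: (76.8 W m⁻²)(24.8×10⁻⁴ m²)(2850 s) = 542.8 J.
Photons incident: 542.8 / 5.627×10⁻¹⁹ = 9.646×10²⁰, i.e. 9.646×10²⁰/6.022×10²³ = 0.001602 mol.
Φ = 1.10×10⁻⁴ mol / 0.001602 mol photons = 0.0687.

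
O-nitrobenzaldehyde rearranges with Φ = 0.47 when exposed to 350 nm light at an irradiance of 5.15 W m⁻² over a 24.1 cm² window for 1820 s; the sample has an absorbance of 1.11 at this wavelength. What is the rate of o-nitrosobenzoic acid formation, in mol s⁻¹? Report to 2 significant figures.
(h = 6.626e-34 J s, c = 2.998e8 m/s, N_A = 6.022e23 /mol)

Photon energy at 350 nm: hc/λ = (6.626e-34)(2.998e8)/(350e-9) = 5.676e-19 J.
Energy delivered: (5.15 W m⁻²)(24.1e-4 m²)(1820 s) = 22.59 J.
Photons incident: 22.59 / 5.676e-19 = 3.980e19, i.e. 3.980e19/6.022e23 = 6.609e-5 mol.
Fraction absorbed: 1 − 10^(−1.11) = 0.9224.
Photons absorbed: 0.9224 × 6.609e-5 = 6.096e-5 mol.
Product formed: 0.47 × 6.096e-5 = 2.865e-5 mol.
Rate: 2.865e-5 / 1820 s = 1.6e-8 mol s⁻¹.

1.6e-8 mol s⁻¹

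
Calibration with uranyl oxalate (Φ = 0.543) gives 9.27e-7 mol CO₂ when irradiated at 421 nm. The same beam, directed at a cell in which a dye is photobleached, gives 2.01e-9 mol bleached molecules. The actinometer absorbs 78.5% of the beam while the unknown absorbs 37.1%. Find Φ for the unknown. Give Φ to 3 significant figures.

Φ = 0.00249

Photons absorbed by the actinometer: 9.27e-7 / 0.543 = 1.707e-6 mol.
Incident flux: 1.707e-6 / 0.785 = 2.175e-6 einstein.
Absorbed by unknown: 0.371 × 2.175e-6 = 8.069e-7 mol.
Φ(unknown) = 2.01e-9 / 8.069e-7 = 0.00249.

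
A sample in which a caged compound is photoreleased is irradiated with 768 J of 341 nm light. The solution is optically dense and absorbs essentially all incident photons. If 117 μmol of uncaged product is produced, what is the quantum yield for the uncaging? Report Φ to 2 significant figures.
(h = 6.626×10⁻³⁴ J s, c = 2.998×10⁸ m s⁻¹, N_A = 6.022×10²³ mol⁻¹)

Product: 117 μmol = 1.17×10⁻⁴ mol.
Photon energy at 341 nm: hc/λ = (6.626×10⁻³⁴)(2.998×10⁸)/(341×10⁻⁹) = 5.825×10⁻¹⁹ J.
Photons incident: 768 / 5.825×10⁻¹⁹ = 1.318×10²¹, i.e. 1.318×10²¹/6.022×10²³ = 0.002189 mol.
Φ = 1.17×10⁻⁴ mol / 0.002189 mol photons = 0.053.

Φ = 0.053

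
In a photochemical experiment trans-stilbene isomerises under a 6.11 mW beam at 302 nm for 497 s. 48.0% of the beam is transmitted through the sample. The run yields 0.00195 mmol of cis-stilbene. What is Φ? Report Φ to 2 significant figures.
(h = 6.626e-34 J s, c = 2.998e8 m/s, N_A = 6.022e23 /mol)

Product: 0.00195 mmol = 1.95e-6 mol.
Photon energy at 302 nm: hc/λ = (6.626e-34)(2.998e8)/(302e-9) = 6.578e-19 J.
Energy delivered: (6.11 mW)(497 s) = 3.037 J.
Photons incident: 3.037 / 6.578e-19 = 4.617e18, i.e. 4.617e18/6.022e23 = 7.667e-6 mol.
Fraction absorbed: 1 − 48.0/100 = 0.5200.
Photons absorbed: 0.5200 × 7.667e-6 = 3.987e-6 mol.
Φ = 1.95e-6 mol / 3.987e-6 mol photons = 0.49.

Φ = 0.49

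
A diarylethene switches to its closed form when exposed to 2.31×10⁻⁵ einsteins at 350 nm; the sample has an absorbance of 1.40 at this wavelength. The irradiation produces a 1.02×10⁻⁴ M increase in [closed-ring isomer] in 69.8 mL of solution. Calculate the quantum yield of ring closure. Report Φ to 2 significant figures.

Φ = 0.32

Product: (1.02×10⁻⁴ M)(0.0698 L) = 7.120×10⁻⁶ mol.
Fraction absorbed: 1 − 10^(−1.40) = 0.9602.
Photons absorbed: 0.9602 × 2.31×10⁻⁵ = 2.218×10⁻⁵ mol.
Φ = 7.120×10⁻⁶ mol / 2.218×10⁻⁵ mol photons = 0.32.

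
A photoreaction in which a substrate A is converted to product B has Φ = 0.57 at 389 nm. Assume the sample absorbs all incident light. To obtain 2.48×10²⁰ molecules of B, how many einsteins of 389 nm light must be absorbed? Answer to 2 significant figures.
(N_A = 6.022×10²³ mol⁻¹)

Product: 2.48×10²⁰ / 6.022×10²³ = 4.118×10⁻⁴ mol.
Photons that must be absorbed: 4.118×10⁻⁴ / 0.57 = 7.225×10⁻⁴ mol.

7.2×10⁻⁴ einstein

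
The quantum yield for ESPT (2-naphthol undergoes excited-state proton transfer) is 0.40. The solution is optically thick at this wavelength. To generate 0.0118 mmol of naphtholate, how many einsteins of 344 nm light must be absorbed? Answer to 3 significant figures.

Product: 0.0118 mmol = 1.18×10⁻⁵ mol.
Photons that must be absorbed: 1.18×10⁻⁵ / 0.40 = 2.950×10⁻⁵ mol.

2.95×10⁻⁵ einstein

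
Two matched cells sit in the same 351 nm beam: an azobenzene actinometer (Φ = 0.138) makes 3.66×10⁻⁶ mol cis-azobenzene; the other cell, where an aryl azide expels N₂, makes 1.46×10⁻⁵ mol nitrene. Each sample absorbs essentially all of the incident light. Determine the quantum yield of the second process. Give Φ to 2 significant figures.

Photons absorbed by the actinometer: 3.66×10⁻⁶ / 0.138 = 2.652×10⁻⁵ mol.
Φ(unknown) = 1.46×10⁻⁵ / 2.652×10⁻⁵ = 0.55.

Φ = 0.55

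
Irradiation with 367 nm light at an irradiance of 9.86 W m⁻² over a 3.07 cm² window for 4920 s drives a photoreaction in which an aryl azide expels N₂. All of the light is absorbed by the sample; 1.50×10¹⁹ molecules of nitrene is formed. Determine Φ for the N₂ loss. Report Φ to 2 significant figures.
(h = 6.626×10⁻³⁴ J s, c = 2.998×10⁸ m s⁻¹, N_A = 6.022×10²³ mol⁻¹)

Product: 1.50×10¹⁹ / 6.022×10²³ = 2.491×10⁻⁵ mol.
Photon energy at 367 nm: hc/λ = (6.626×10⁻³⁴)(2.998×10⁸)/(367×10⁻⁹) = 5.413×10⁻¹⁹ J.
Energy delivered: (9.86 W m⁻²)(3.07×10⁻⁴ m²)(4920 s) = 14.89 J.
Photons incident: 14.89 / 5.413×10⁻¹⁹ = 2.751×10¹⁹, i.e. 2.751×10¹⁹/6.022×10²³ = 4.568×10⁻⁵ mol.
Φ = 2.491×10⁻⁵ mol / 4.568×10⁻⁵ mol photons = 0.55.

Φ = 0.55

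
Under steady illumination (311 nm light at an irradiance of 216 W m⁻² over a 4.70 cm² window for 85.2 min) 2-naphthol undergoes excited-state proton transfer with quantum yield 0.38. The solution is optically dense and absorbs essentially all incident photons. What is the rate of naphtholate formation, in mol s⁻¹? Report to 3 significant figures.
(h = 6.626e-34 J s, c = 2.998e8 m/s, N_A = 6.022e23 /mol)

1.00e-7 mol s⁻¹

Photon energy at 311 nm: hc/λ = (6.626e-34)(2.998e8)/(311e-9) = 6.387e-19 J.
Energy delivered: (216 W m⁻²)(4.70e-4 m²)(5112 s) = 519.0 J.
Photons incident: 519.0 / 6.387e-19 = 8.126e20, i.e. 8.126e20/6.022e23 = 0.001349 mol.
Product formed: 0.38 × 0.001349 = 5.126e-4 mol.
Rate: 5.126e-4 / 5112 s = 1.00e-7 mol s⁻¹.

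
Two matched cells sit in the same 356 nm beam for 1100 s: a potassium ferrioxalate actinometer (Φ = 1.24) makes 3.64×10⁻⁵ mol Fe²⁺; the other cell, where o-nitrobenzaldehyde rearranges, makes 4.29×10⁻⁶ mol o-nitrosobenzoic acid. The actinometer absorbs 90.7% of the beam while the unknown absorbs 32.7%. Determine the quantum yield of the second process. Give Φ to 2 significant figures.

Φ = 0.41

Photons absorbed by the actinometer: 3.64×10⁻⁵ / 1.24 = 2.935×10⁻⁵ mol.
Incident flux: 2.935×10⁻⁵ / 0.907 = 3.236×10⁻⁵ einstein.
Absorbed by unknown: 0.327 × 3.236×10⁻⁵ = 1.058×10⁻⁵ mol.
Φ(unknown) = 4.29×10⁻⁶ / 1.058×10⁻⁵ = 0.41.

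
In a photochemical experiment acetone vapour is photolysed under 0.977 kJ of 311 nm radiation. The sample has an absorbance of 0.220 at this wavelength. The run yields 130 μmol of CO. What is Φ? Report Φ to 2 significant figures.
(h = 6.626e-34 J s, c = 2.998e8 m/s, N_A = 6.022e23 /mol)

Φ = 0.13

Product: 130 μmol = 1.30e-4 mol.
Photon energy at 311 nm: hc/λ = (6.626e-34)(2.998e8)/(311e-9) = 6.387e-19 J.
Incident energy: 0.977 kJ = 977 J.
Photons incident: 977 / 6.387e-19 = 1.530e21, i.e. 1.530e21/6.022e23 = 0.002541 mol.
Fraction absorbed: 1 − 10^(−0.220) = 0.3974.
Photons absorbed: 0.3974 × 0.002541 = 0.001010 mol.
Φ = 1.30e-4 mol / 0.001010 mol photons = 0.13.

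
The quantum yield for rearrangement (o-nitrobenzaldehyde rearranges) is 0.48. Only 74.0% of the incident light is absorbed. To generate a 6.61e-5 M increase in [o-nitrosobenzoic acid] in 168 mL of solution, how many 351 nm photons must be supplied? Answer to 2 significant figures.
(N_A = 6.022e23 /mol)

1.9e19 photons

Product: (6.61e-5 M)(0.168 L) = 1.110e-5 mol.
Photons that must be absorbed: 1.110e-5 / 0.48 = 2.313e-5 mol.
Incident photons needed: 2.313e-5 / 0.740 = 3.126e-5 mol.
Photon count: 3.126e-5 × 6.022e23 = 1.9e19.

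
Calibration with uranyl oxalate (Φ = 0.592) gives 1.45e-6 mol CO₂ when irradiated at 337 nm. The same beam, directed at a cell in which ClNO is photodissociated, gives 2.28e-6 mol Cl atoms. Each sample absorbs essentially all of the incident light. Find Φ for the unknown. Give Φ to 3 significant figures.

Φ = 0.931

Photons absorbed by the actinometer: 1.45e-6 / 0.592 = 2.449e-6 mol.
Φ(unknown) = 2.28e-6 / 2.449e-6 = 0.931.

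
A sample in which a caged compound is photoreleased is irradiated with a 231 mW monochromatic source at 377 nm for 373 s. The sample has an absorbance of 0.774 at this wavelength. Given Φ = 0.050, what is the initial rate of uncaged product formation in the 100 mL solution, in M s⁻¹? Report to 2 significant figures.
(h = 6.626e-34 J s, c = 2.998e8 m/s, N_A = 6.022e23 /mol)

Photon energy at 377 nm: hc/λ = (6.626e-34)(2.998e8)/(377e-9) = 5.269e-19 J.
Energy delivered: (231 mW)(373 s) = 86.16 J.
Photons incident: 86.16 / 5.269e-19 = 1.635e20, i.e. 1.635e20/6.022e23 = 2.715e-4 mol.
Fraction absorbed: 1 − 10^(−0.774) = 0.8317.
Photons absorbed: 0.8317 × 2.715e-4 = 2.258e-4 mol.
Product formed: 0.050 × 2.258e-4 = 1.129e-5 mol.
Rate: 1.129e-5 mol / (373 s × 0.1 L) = 3.0e-7 M s⁻¹.

3.0e-7 M s⁻¹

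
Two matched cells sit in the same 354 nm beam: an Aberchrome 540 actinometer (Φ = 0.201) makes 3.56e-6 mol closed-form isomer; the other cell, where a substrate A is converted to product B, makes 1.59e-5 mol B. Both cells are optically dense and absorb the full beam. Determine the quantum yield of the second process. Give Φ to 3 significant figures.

Φ = 0.898

Photons absorbed by the actinometer: 3.56e-6 / 0.201 = 1.771e-5 mol.
Φ(unknown) = 1.59e-5 / 1.771e-5 = 0.898.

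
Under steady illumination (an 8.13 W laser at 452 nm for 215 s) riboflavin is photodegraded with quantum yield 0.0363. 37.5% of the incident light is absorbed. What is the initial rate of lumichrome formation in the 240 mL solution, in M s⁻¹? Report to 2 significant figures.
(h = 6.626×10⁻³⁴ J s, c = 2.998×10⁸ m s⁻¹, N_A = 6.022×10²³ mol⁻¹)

Photon energy at 452 nm: hc/λ = (6.626×10⁻³⁴)(2.998×10⁸)/(452×10⁻⁹) = 4.395×10⁻¹⁹ J.
Energy delivered: (8.13 W)(215 s) = 1748 J.
Photons incident: 1748 / 4.395×10⁻¹⁹ = 3.977×10²¹, i.e. 3.977×10²¹/6.022×10²³ = 0.006604 mol.
Photons absorbed: 0.375 × 0.006604 = 0.002477 mol.
Product formed: 0.0363 × 0.002477 = 8.992×10⁻⁵ mol.
Rate: 8.992×10⁻⁵ mol / (215 s × 0.24 L) = 1.7×10⁻⁶ M s⁻¹.

1.7×10⁻⁶ M s⁻¹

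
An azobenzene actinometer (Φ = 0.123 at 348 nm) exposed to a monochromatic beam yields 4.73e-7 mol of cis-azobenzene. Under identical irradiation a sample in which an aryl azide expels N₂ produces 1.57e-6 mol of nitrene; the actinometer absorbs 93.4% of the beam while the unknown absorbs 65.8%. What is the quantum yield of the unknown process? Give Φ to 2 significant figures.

Φ = 0.58

Photons absorbed by the actinometer: 4.73e-7 / 0.123 = 3.846e-6 mol.
Incident flux: 3.846e-6 / 0.934 = 4.118e-6 einstein.
Absorbed by unknown: 0.658 × 4.118e-6 = 2.710e-6 mol.
Φ(unknown) = 1.57e-6 / 2.710e-6 = 0.58.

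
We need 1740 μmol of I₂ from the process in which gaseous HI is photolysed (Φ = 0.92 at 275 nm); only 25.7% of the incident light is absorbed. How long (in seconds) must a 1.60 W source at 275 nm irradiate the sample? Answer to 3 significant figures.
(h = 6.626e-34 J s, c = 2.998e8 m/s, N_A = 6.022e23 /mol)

Product: 1740 μmol = 0.00174 mol.
Photons that must be absorbed: 0.00174 / 0.92 = 0.001891 mol.
Incident photons needed: 0.001891 / 0.257 = 0.007358 mol.
Photon energy: hc/λ = 7.224e-19 J; per mole, 4.350e5 J mol⁻¹.
Energy required: 0.007358 × 4.350e5 = 3201 J.
Time: 3201 J / 1.6 W = 2000 s.

t ≈ 2000 s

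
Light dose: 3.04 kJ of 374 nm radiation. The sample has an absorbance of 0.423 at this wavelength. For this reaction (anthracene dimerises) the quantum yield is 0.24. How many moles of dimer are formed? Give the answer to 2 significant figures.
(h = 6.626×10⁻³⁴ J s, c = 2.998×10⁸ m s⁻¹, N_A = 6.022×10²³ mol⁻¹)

Photon energy at 374 nm: hc/λ = (6.626×10⁻³⁴)(2.998×10⁸)/(374×10⁻⁹) = 5.311×10⁻¹⁹ J.
Incident energy: 3.04 kJ = 3040 J.
Photons incident: 3040 / 5.311×10⁻¹⁹ = 5.724×10²¹, i.e. 5.724×10²¹/6.022×10²³ = 0.009505 mol.
Fraction absorbed: 1 − 10^(−0.423) = 0.6224.
Photons absorbed: 0.6224 × 0.009505 = 0.005916 mol.
Product: Φ × n_abs = 0.24 × 0.005916 = 0.001420 mol.

0.0014 mol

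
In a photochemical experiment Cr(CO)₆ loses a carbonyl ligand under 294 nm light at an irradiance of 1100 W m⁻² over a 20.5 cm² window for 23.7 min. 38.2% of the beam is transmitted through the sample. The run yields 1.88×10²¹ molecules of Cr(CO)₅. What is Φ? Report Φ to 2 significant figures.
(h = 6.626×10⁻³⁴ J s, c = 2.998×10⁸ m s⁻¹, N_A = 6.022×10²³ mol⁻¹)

Product: 1.88×10²¹ / 6.022×10²³ = 0.003122 mol.
Photon energy at 294 nm: hc/λ = (6.626×10⁻³⁴)(2.998×10⁸)/(294×10⁻⁹) = 6.757×10⁻¹⁹ J.
Energy delivered: (1100 W m⁻²)(20.5×10⁻⁴ m²)(1422 s) = 3207 J.
Photons incident: 3207 / 6.757×10⁻¹⁹ = 4.746×10²¹, i.e. 4.746×10²¹/6.022×10²³ = 0.007881 mol.
Fraction absorbed: 1 − 38.2/100 = 0.6180.
Photons absorbed: 0.6180 × 0.007881 = 0.004870 mol.
Φ = 0.003122 mol / 0.004870 mol photons = 0.64.

Φ = 0.64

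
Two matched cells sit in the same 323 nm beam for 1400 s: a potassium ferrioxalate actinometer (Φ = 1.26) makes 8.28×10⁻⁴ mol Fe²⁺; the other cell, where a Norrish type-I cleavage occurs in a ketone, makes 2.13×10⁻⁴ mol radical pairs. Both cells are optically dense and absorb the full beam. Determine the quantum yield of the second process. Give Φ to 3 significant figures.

Photons absorbed by the actinometer: 8.28×10⁻⁴ / 1.26 = 6.571×10⁻⁴ mol.
Φ(unknown) = 2.13×10⁻⁴ / 6.571×10⁻⁴ = 0.324.

Φ = 0.324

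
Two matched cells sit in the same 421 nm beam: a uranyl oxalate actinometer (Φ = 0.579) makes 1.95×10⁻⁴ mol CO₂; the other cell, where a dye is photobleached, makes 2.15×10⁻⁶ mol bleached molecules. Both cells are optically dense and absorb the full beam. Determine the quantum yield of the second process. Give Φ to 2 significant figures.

Φ = 0.0064

Photons absorbed by the actinometer: 1.95×10⁻⁴ / 0.579 = 3.368×10⁻⁴ mol.
Φ(unknown) = 2.15×10⁻⁶ / 3.368×10⁻⁴ = 0.0064.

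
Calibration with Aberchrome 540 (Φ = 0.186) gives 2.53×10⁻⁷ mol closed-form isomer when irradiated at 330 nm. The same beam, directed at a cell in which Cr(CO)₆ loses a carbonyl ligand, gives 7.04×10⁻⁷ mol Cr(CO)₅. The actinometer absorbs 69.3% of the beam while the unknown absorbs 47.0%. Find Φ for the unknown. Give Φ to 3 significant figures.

Photons absorbed by the actinometer: 2.53×10⁻⁷ / 0.186 = 1.360×10⁻⁶ mol.
Incident flux: 1.360×10⁻⁶ / 0.693 = 1.962×10⁻⁶ einstein.
Absorbed by unknown: 0.470 × 1.962×10⁻⁶ = 9.221×10⁻⁷ mol.
Φ(unknown) = 7.04×10⁻⁷ / 9.221×10⁻⁷ = 0.763.

Φ = 0.763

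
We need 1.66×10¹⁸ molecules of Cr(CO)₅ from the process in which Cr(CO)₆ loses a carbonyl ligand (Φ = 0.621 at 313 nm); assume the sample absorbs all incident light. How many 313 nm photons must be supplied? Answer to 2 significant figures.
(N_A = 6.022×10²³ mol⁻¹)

2.7×10¹⁸ photons

Product: 1.66×10¹⁸ / 6.022×10²³ = 2.757×10⁻⁶ mol.
Photons that must be absorbed: 2.757×10⁻⁶ / 0.621 = 4.440×10⁻⁶ mol.
Photon count: 4.440×10⁻⁶ × 6.022×10²³ = 2.7×10¹⁸.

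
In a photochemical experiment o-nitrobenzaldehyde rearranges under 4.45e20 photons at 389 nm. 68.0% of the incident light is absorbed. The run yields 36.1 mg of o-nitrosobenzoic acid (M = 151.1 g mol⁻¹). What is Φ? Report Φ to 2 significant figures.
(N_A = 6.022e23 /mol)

Product: 36.1 mg / 151.1 g mol⁻¹ = 2.389e-4 mol.
Moles of photons: 4.45e20 / 6.022e23 = 7.390e-4 mol.
Photons absorbed: 0.680 × 7.390e-4 = 5.025e-4 mol.
Φ = 2.389e-4 mol / 5.025e-4 mol photons = 0.48.

Φ = 0.48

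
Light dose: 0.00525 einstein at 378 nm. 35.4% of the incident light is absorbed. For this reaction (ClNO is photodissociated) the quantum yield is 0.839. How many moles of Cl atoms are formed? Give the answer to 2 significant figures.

0.0016 mol

Photons absorbed: 0.354 × 0.00525 = 0.001859 mol.
Product: Φ × n_abs = 0.839 × 0.001859 = 0.001560 mol.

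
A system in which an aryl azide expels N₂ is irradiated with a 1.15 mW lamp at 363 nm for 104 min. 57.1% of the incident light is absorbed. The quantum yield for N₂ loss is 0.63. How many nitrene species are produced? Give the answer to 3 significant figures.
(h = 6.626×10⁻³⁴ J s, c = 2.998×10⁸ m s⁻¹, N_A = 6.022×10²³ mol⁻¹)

4.72×10¹⁸ species

Photon energy at 363 nm: hc/λ = (6.626×10⁻³⁴)(2.998×10⁸)/(363×10⁻⁹) = 5.472×10⁻¹⁹ J.
Energy delivered: (1.15 mW)(6240 s) = 7.176 J.
Photons incident: 7.176 / 5.472×10⁻¹⁹ = 1.311×10¹⁹, i.e. 1.311×10¹⁹/6.022×10²³ = 2.177×10⁻⁵ mol.
Photons absorbed: 0.571 × 2.177×10⁻⁵ = 1.243×10⁻⁵ mol.
Product: Φ × n_abs = 0.63 × 1.243×10⁻⁵ = 7.831×10⁻⁶ mol.
As a count: 7.831×10⁻⁶ × 6.022×10²³ = 4.72×10¹⁸.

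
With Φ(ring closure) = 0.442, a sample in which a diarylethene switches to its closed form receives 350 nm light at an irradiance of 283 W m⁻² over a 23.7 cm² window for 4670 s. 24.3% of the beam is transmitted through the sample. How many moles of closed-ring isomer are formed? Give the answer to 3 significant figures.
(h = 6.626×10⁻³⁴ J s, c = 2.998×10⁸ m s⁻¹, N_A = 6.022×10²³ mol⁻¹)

Photon energy at 350 nm: hc/λ = (6.626×10⁻³⁴)(2.998×10⁸)/(350×10⁻⁹) = 5.676×10⁻¹⁹ J.
Energy delivered: (283 W m⁻²)(23.7×10⁻⁴ m²)(4670 s) = 3132 J.
Photons incident: 3132 / 5.676×10⁻¹⁹ = 5.518×10²¹, i.e. 5.518×10²¹/6.022×10²³ = 0.009163 mol.
Fraction absorbed: 1 − 24.3/100 = 0.7570.
Photons absorbed: 0.7570 × 0.009163 = 0.006936 mol.
Product: Φ × n_abs = 0.442 × 0.006936 = 0.003066 mol.

0.00307 mol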